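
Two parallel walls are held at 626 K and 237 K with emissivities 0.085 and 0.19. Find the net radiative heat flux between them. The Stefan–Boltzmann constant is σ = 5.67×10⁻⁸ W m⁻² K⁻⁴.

For two large parallel gray plates, q = σ(T₁⁴ − T₂⁴) / (1/ε₁ + 1/ε₂ − 1).
1/ε₁ + 1/ε₂ − 1 = 1/0.085 + 1/0.19 − 1 = 16.03.
T₁⁴ − T₂⁴ = 1.54×10^11 − 3.15×10^9 = 1.50×10^11 K⁴.
q = 5.67×10⁻⁸ × 1.50×10^11 / 16.03 = 532 W/m².

q ≈ 532 W/m²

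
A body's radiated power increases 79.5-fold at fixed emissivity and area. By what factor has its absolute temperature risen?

P ∝ T⁴ ⇒ T ∝ P^(1/4), so T scales by (79.5)^(1/4) = 2.99.

factor ≈ 2.99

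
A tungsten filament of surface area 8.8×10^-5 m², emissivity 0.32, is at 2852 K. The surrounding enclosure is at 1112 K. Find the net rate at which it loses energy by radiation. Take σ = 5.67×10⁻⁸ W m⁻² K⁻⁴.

Q ≈ 103 W

Q = εσA(T⁴ − T_s⁴). T⁴ − T_s⁴ = (2852)⁴ − (1112)⁴ = 6.62×10^13 − 1.53×10^12 = 6.46×10^13 K⁴.
Q = 0.32 × 5.67×10⁻⁸ × 8.80×10^-5 × 6.46×10^13 = 103 W.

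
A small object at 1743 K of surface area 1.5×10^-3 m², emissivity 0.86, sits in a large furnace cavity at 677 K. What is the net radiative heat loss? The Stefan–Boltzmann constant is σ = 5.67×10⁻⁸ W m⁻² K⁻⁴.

Q = εσA(T⁴ − T_s⁴). T⁴ − T_s⁴ = (1743)⁴ − (677)⁴ = 9.23×10^12 − 2.10×10^11 = 9.02×10^12 K⁴.
Q = 0.86 × 5.67×10⁻⁸ × 1.50×10^-3 × 9.02×10^12 = 660 W.

Q ≈ 660 W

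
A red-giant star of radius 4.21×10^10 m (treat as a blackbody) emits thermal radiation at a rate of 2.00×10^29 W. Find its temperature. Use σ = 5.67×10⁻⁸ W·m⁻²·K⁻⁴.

T ≈ 3550 K

A = 4πr² = 4π × (4.21×10^10)² = 2.23×10^22 m².
From P = σAT⁴, T = (P / σA)^(1/4) = (2.00×10^29 / (5.67×10⁻⁸ × 2.23×10^22))^(1/4).
T = (1.58×10^14)^(1/4) = 3550 K.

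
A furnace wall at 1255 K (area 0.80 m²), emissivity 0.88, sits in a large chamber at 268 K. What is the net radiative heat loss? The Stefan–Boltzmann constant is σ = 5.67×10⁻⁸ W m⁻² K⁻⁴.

Q ≈ 98800 W

Q = εσA(T⁴ − T_s⁴). T⁴ − T_s⁴ = (1255)⁴ − (268)⁴ = 2.48×10^12 − 5.16×10^9 = 2.48×10^12 K⁴.
Q = 0.88 × 5.67×10⁻⁸ × 0.800 × 2.48×10^12 = 98800 W.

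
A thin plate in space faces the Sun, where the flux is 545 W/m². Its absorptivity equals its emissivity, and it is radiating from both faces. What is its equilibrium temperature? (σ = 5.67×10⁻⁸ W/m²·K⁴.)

Absorbed flux αS = emitted flux 2εσT⁴ per unit area; with α = ε this gives T = (S/2σ)^(1/4).
T = (545 / (2 × 5.67×10⁻⁸))^(1/4) = (4.81×10^9)^(1/4).
T = 263 K.

T ≈ 263 K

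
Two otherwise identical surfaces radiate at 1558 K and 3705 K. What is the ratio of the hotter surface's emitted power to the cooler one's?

P ∝ T⁴, so the ratio is (3705/1558)⁴ = (2.378)⁴ = 32.0.

ratio ≈ 32.0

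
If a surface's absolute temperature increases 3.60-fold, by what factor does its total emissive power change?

P ∝ T⁴, so the power scales as (3.60)⁴ = 168.

factor ≈ 168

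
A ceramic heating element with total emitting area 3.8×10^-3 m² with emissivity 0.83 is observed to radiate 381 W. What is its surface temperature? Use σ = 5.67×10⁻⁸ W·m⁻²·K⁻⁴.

T ≈ 1210 K

From P = εσAT⁴, T = (P / εσA)^(1/4) = (381 / (0.83 × 5.67×10⁻⁸ × 3.80×10^-3))^(1/4).
T = (2.13×10^12)^(1/4) = 1210 K.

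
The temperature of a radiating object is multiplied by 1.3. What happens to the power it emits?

factor ≈ 2.86

P ∝ T⁴, so the power scales as (1.3)⁴ = 2.86.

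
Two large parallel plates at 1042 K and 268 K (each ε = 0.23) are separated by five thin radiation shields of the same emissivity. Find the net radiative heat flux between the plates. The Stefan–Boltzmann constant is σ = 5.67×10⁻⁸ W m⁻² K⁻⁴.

Each of the 6 gaps contributes resistance (2/ε − 1) = 2/0.23 − 1 = 7.696; total = 46.17.
q = σ(T₁⁴ − T₂⁴) / 46.17 = 5.67×10⁻⁸ × 1.17×10^12 / 46.17 = 1440 W/m².

q ≈ 1440 W/m²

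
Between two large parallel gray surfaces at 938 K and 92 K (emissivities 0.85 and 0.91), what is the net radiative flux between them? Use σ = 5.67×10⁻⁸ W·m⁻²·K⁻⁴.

q ≈ 34400 W/m²

For two large parallel gray plates, q = σ(T₁⁴ − T₂⁴) / (1/ε₁ + 1/ε₂ − 1).
1/ε₁ + 1/ε₂ − 1 = 1/0.85 + 1/0.91 − 1 = 1.275.
T₁⁴ − T₂⁴ = 7.74×10^11 − 7.16×10^7 = 7.74×10^11 K⁴.
q = 5.67×10⁻⁸ × 7.74×10^11 / 1.275 = 34400 W/m².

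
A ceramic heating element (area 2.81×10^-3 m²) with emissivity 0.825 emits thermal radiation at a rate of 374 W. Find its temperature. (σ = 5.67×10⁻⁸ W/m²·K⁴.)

T ≈ 1300 K

From P = εσAT⁴, T = (P / εσA)^(1/4) = (374 / (0.825 × 5.67×10⁻⁸ × 2.81×10^-3))^(1/4).
T = (2.85×10^12)^(1/4) = 1300 K.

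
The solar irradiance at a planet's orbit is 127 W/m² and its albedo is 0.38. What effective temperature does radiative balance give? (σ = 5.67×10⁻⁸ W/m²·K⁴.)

Power absorbed = (1−a)S·πR²; power emitted = 4πR²σT⁴. Equating and cancelling πR²:
T = ((1−a)S / 4σ)^(1/4) = (78.7 / (4 × 5.67×10⁻⁸))^(1/4) = (3.47×10^8)^(1/4).
T = 137 K.

T ≈ 137 K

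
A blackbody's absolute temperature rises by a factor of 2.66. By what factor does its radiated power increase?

P ∝ T⁴, so the power scales as (2.66)⁴ = 50.1.

factor ≈ 50.1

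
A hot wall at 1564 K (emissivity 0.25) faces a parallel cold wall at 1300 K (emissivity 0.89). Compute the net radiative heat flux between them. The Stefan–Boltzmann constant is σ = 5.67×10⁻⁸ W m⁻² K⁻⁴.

q ≈ 43000 W/m²

For two large parallel gray plates, q = σ(T₁⁴ − T₂⁴) / (1/ε₁ + 1/ε₂ − 1).
1/ε₁ + 1/ε₂ − 1 = 1/0.25 + 1/0.89 − 1 = 4.124.
T₁⁴ − T₂⁴ = 5.98×10^12 − 2.86×10^12 = 3.13×10^12 K⁴.
q = 5.67×10⁻⁸ × 3.13×10^12 / 4.124 = 43000 W/m².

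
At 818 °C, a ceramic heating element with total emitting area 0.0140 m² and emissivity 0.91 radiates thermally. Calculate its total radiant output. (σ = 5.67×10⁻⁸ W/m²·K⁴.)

818 °C = 1091 K.
P = εσAT⁴ = 0.91 × 5.67×10⁻⁸ × 0.0140 × (1091)⁴ = 0.91 × 5.67×10⁻⁸ × 0.0140 × 1.42×10^12.
P = 1020 W.

P ≈ 1020 W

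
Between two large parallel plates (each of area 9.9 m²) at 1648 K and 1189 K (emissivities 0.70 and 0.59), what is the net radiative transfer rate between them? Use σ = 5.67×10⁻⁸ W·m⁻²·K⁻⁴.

Q ≈ 1.42×10^6 W

For two large parallel gray plates, q = σ(T₁⁴ − T₂⁴) / (1/ε₁ + 1/ε₂ − 1).
1/ε₁ + 1/ε₂ − 1 = 1/0.70 + 1/0.59 − 1 = 2.123.
T₁⁴ − T₂⁴ = 7.38×10^12 − 2.00×10^12 = 5.38×10^12 K⁴.
q = 5.67×10⁻⁸ × 5.38×10^12 / 2.123 = 1.44×10^5 W/m².
Q = q·A = 1.44×10^5 × 9.9 = 1.42×10^6 W.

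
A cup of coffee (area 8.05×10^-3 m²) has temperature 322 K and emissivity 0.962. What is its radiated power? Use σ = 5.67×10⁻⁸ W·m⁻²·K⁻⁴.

Stefan–Boltzmann: P = εσAT⁴ = 0.962 × 5.67×10⁻⁸ × 8.05×10^-3 × (322)⁴ = 0.962 × 5.67×10⁻⁸ × 8.05×10^-3 × 1.08×10^10.
P = 4.72 W.

P ≈ 4.72 W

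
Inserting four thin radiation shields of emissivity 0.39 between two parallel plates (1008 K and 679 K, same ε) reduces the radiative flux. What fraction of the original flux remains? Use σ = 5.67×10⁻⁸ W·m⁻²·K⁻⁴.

ratio ≈ 0.200

With N identical shields there are N+1 = 5 gaps in series, each with the same radiative resistance, so the flux falls to 1/(N+1) of its unshielded value.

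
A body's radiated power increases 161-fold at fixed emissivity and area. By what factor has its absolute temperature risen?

P ∝ T⁴ ⇒ T ∝ P^(1/4), so T scales by (161)^(1/4) = 3.56.

factor ≈ 3.56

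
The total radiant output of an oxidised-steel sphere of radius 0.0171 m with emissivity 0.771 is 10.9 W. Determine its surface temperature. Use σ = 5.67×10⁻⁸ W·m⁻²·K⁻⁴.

T ≈ 510 K

A = 4πr² = 4π × (0.0171)² = 3.67×10^-3 m².
From P = εσAT⁴, T = (P / εσA)^(1/4) = (10.9 / (0.771 × 5.67×10⁻⁸ × 3.67×10^-3))^(1/4).
T = (6.79×10^10)^(1/4) = 510 K.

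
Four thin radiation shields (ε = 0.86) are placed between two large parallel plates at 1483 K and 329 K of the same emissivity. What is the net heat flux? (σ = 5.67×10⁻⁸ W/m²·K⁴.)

Each of the 5 gaps contributes resistance (2/ε − 1) = 2/0.86 − 1 = 1.326; total = 6.628.
q = σ(T₁⁴ − T₂⁴) / 6.628 = 5.67×10⁻⁸ × 4.83×10^12 / 6.628 = 41300 W/m².

q ≈ 41300 W/m²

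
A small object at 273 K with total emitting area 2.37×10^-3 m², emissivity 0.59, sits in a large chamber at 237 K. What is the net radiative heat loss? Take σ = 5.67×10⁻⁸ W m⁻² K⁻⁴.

Q = εσA(T⁴ − T_s⁴). T⁴ − T_s⁴ = (273)⁴ − (237)⁴ = 5.55×10^9 − 3.15×10^9 = 2.40×10^9 K⁴.
Q = 0.59 × 5.67×10⁻⁸ × 2.37×10^-3 × 2.40×10^9 = 0.190 W.

Q ≈ 0.190 W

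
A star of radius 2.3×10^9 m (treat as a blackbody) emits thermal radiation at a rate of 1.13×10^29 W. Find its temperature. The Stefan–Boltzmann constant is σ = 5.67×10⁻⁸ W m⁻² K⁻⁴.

T ≈ 13200 K

A = 4πr² = 4π × (2.3×10^9)² = 6.65×10^19 m².
From P = σAT⁴, T = (P / σA)^(1/4) = (1.13×10^29 / (5.67×10⁻⁸ × 6.65×10^19))^(1/4).
T = (3.00×10^16)^(1/4) = 13200 K.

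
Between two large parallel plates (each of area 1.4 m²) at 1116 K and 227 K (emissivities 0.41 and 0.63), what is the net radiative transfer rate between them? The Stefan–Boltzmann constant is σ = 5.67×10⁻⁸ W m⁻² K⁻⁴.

Q ≈ 40600 W

For two large parallel gray plates, q = σ(T₁⁴ − T₂⁴) / (1/ε₁ + 1/ε₂ − 1).
1/ε₁ + 1/ε₂ − 1 = 1/0.41 + 1/0.63 − 1 = 3.026.
T₁⁴ − T₂⁴ = 1.55×10^12 − 2.66×10^9 = 1.55×10^12 K⁴.
q = 5.67×10⁻⁸ × 1.55×10^12 / 3.026 = 29000 W/m².
Q = q·A = 29000 × 1.4 = 40600 W.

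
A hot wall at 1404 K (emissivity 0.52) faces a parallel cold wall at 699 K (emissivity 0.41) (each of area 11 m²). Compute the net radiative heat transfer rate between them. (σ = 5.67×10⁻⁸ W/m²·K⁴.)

For two large parallel gray plates, q = σ(T₁⁴ − T₂⁴) / (1/ε₁ + 1/ε₂ − 1).
1/ε₁ + 1/ε₂ − 1 = 1/0.52 + 1/0.41 − 1 = 3.362.
T₁⁴ − T₂⁴ = 3.89×10^12 − 2.39×10^11 = 3.65×10^12 K⁴.
q = 5.67×10⁻⁸ × 3.65×10^12 / 3.362 = 61500 W/m².
Q = q·A = 61500 × 11 = 6.77×10^5 W.

Q ≈ 6.77×10^5 W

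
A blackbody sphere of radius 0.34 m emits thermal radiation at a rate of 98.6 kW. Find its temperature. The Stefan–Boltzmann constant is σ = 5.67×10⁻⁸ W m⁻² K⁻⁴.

T ≈ 1050 K

A = 4πr² = 4π × (0.34)² = 1.45 m².
From P = σAT⁴, T = (P / σA)^(1/4) = (98600 / (5.67×10⁻⁸ × 1.45))^(1/4).
T = (1.20×10^12)^(1/4) = 1050 K.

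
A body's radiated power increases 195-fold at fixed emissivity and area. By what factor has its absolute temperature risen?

P ∝ T⁴ ⇒ T ∝ P^(1/4), so T scales by (195)^(1/4) = 3.74.

factor ≈ 3.74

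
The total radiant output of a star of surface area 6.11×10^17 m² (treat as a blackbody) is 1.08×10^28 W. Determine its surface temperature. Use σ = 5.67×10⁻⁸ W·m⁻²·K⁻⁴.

T ≈ 23600 K

From P = σAT⁴, T = (P / σA)^(1/4) = (1.08×10^28 / (5.67×10⁻⁸ × 6.11×10^17))^(1/4).
T = (3.12×10^17)^(1/4) = 23600 K.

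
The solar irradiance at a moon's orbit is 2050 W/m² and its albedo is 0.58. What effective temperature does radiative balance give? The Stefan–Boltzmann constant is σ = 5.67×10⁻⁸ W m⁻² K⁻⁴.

Power absorbed = (1−a)S·πR²; power emitted = 4πR²σT⁴. Equating and cancelling πR²:
T = ((1−a)S / 4σ)^(1/4) = (861 / (4 × 5.67×10⁻⁸))^(1/4) = (3.80×10^9)^(1/4).
T = 248 K.

T ≈ 248 K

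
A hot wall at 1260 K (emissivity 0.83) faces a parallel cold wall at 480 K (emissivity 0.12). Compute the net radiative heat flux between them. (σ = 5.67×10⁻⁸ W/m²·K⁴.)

q ≈ 16400 W/m²

For two large parallel gray plates, q = σ(T₁⁴ − T₂⁴) / (1/ε₁ + 1/ε₂ − 1).
1/ε₁ + 1/ε₂ − 1 = 1/0.83 + 1/0.12 − 1 = 8.538.
T₁⁴ − T₂⁴ = 2.52×10^12 − 5.31×10^10 = 2.47×10^12 K⁴.
q = 5.67×10⁻⁸ × 2.47×10^12 / 8.538 = 16400 W/m².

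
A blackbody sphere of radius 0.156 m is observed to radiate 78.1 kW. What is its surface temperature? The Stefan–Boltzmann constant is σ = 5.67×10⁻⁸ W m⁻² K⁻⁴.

T ≈ 1460 K

A = 4πr² = 4π × (0.156)² = 0.306 m².
From P = σAT⁴, T = (P / σA)^(1/4) = (78100 / (5.67×10⁻⁸ × 0.306))^(1/4).
T = (4.50×10^12)^(1/4) = 1460 K.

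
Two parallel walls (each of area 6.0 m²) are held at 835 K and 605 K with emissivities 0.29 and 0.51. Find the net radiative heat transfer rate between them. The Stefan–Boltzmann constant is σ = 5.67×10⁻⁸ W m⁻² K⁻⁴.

Q ≈ 27200 W

For two large parallel gray plates, q = σ(T₁⁴ − T₂⁴) / (1/ε₁ + 1/ε₂ − 1).
1/ε₁ + 1/ε₂ − 1 = 1/0.29 + 1/0.51 − 1 = 4.409.
T₁⁴ − T₂⁴ = 4.86×10^11 − 1.34×10^11 = 3.52×10^11 K⁴.
q = 5.67×10⁻⁸ × 3.52×10^11 / 4.409 = 4530 W/m².
Q = q·A = 4530 × 6.0 = 27200 W.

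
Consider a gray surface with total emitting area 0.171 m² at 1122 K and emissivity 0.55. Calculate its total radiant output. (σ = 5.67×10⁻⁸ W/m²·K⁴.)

P = εσAT⁴ = 0.55 × 5.67×10⁻⁸ × 0.171 × (1122)⁴ = 0.55 × 5.67×10⁻⁸ × 0.171 × 1.58×10^12.
P = 8450 W.

P ≈ 8450 W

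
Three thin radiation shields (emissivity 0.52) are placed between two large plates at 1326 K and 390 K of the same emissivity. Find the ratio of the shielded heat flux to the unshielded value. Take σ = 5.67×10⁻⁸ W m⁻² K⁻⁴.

ratio ≈ 0.250

With N identical shields there are N+1 = 4 gaps in series, each with the same radiative resistance, so the flux falls to 1/(N+1) of its unshielded value.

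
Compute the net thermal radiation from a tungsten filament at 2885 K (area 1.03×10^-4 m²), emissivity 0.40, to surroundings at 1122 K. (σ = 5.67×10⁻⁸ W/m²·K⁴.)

Q = εσA(T⁴ − T_s⁴). T⁴ − T_s⁴ = (2885)⁴ − (1122)⁴ = 6.93×10^13 − 1.58×10^12 = 6.77×10^13 K⁴.
Q = 0.40 × 5.67×10⁻⁸ × 1.03×10^-4 × 6.77×10^13 = 158 W.

Q ≈ 158 W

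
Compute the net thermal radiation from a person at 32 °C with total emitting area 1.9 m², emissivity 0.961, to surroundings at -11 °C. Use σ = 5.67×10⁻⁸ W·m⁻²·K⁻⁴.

Convert: 32 °C = 305 K; -11 °C = 262 K.
Q = εσA(T⁴ − T_s⁴). T⁴ − T_s⁴ = (305)⁴ − (262)⁴ = 8.65×10^9 − 4.71×10^9 = 3.94×10^9 K⁴.
Q = 0.961 × 5.67×10⁻⁸ × 1.90 × 3.94×10^9 = 408 W.

Q ≈ 408 W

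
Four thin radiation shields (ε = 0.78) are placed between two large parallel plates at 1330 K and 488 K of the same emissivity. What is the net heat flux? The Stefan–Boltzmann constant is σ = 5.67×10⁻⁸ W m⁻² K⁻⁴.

q ≈ 22300 W/m²

Each of the 5 gaps contributes resistance (2/ε − 1) = 2/0.78 − 1 = 1.564; total = 7.821.
q = σ(T₁⁴ − T₂⁴) / 7.821 = 5.67×10⁻⁸ × 3.07×10^12 / 7.821 = 22300 W/m².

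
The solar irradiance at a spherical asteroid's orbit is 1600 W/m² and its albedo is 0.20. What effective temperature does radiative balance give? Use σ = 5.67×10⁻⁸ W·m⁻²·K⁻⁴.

Power absorbed = (1−a)S·πR²; power emitted = 4πR²σT⁴. Equating and cancelling πR²:
T = ((1−a)S / 4σ)^(1/4) = (1280 / (4 × 5.67×10⁻⁸))^(1/4) = (5.64×10^9)^(1/4).
T = 274 K.

T ≈ 274 K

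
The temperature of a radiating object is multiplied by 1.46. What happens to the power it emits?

P ∝ T⁴, so the power scales as (1.46)⁴ = 4.54.

factor ≈ 4.54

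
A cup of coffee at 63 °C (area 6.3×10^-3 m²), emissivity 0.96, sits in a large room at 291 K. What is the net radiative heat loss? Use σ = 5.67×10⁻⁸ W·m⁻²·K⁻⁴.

Convert: 63 °C = 336 K.
Q = εσA(T⁴ − T_s⁴). T⁴ − T_s⁴ = (336)⁴ − (291)⁴ = 1.27×10^10 − 7.17×10^9 = 5.57×10^9 K⁴.
Q = 0.96 × 5.67×10⁻⁸ × 6.30×10^-3 × 5.57×10^9 = 1.91 W.

Q ≈ 1.91 W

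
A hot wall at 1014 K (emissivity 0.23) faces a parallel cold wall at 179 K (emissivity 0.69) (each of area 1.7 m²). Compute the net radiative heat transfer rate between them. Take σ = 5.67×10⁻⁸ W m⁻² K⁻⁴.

For two large parallel gray plates, q = σ(T₁⁴ − T₂⁴) / (1/ε₁ + 1/ε₂ − 1).
1/ε₁ + 1/ε₂ − 1 = 1/0.23 + 1/0.69 − 1 = 4.797.
T₁⁴ − T₂⁴ = 1.06×10^12 − 1.03×10^9 = 1.06×10^12 K⁴.
q = 5.67×10⁻⁸ × 1.06×10^12 / 4.797 = 12500 W/m².
Q = q·A = 12500 × 1.7 = 21200 W.

Q ≈ 21200 W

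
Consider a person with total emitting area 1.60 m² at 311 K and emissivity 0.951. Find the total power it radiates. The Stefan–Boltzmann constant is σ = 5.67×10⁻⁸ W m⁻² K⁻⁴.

Stefan–Boltzmann: P = εσAT⁴ = 0.951 × 5.67×10⁻⁸ × 1.60 × (311)⁴ = 0.951 × 5.67×10⁻⁸ × 1.60 × 9.35×10^9.
P = 807 W.

P ≈ 807 W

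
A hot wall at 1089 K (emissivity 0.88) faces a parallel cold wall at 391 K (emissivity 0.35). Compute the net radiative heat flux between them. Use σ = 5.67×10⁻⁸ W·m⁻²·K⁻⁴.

q ≈ 26200 W/m²

For two large parallel gray plates, q = σ(T₁⁴ − T₂⁴) / (1/ε₁ + 1/ε₂ − 1).
1/ε₁ + 1/ε₂ − 1 = 1/0.88 + 1/0.35 − 1 = 2.994.
T₁⁴ − T₂⁴ = 1.41×10^12 − 2.34×10^10 = 1.38×10^12 K⁴.
q = 5.67×10⁻⁸ × 1.38×10^12 / 2.994 = 26200 W/m².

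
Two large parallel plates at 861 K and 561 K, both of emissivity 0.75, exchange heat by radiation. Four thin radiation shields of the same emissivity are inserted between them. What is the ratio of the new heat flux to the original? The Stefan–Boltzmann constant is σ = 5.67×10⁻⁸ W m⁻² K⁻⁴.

ratio ≈ 0.200

With N identical shields there are N+1 = 5 gaps in series, each with the same radiative resistance, so the flux falls to 1/(N+1) of its unshielded value.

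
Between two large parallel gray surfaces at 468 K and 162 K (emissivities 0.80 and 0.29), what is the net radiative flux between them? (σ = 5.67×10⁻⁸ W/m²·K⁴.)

q ≈ 725 W/m²

For two large parallel gray plates, q = σ(T₁⁴ − T₂⁴) / (1/ε₁ + 1/ε₂ − 1).
1/ε₁ + 1/ε₂ − 1 = 1/0.80 + 1/0.29 − 1 = 3.698.
T₁⁴ − T₂⁴ = 4.80×10^10 − 6.89×10^8 = 4.73×10^10 K⁴.
q = 5.67×10⁻⁸ × 4.73×10^10 / 3.698 = 725 W/m².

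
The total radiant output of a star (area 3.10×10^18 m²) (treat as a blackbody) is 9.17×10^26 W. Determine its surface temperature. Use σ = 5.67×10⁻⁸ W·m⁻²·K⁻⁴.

T ≈ 8500 K

From P = σAT⁴, T = (P / σA)^(1/4) = (9.17×10^26 / (5.67×10⁻⁸ × 3.10×10^18))^(1/4).
T = (5.22×10^15)^(1/4) = 8500 K.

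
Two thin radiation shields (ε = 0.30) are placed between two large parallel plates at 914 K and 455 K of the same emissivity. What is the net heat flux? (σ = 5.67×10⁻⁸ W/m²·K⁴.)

q ≈ 2180 W/m²

Each of the 3 gaps contributes resistance (2/ε − 1) = 2/0.30 − 1 = 5.667; total = 17.00.
q = σ(T₁⁴ − T₂⁴) / 17.00 = 5.67×10⁻⁸ × 6.55×10^11 / 17.00 = 2180 W/m².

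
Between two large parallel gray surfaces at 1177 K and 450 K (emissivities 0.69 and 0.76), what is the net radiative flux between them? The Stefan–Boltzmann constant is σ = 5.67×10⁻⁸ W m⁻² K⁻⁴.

For two large parallel gray plates, q = σ(T₁⁴ − T₂⁴) / (1/ε₁ + 1/ε₂ − 1).
1/ε₁ + 1/ε₂ − 1 = 1/0.69 + 1/0.76 − 1 = 1.765.
T₁⁴ − T₂⁴ = 1.92×10^12 − 4.10×10^10 = 1.88×10^12 K⁴.
q = 5.67×10⁻⁸ × 1.88×10^12 / 1.765 = 60300 W/m².

q ≈ 60300 W/m²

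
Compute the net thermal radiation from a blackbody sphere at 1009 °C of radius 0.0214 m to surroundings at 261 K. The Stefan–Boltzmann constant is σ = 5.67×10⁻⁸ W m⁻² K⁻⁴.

A = 4πr² = 4π × (0.0214)² = 5.75×10^-3 m².
Convert: 1009 °C = 1282 K.
Q = σA(T⁴ − T_s⁴). T⁴ − T_s⁴ = (1282)⁴ − (261)⁴ = 2.70×10^12 − 4.64×10^9 = 2.70×10^12 K⁴.
Q = 5.67×10⁻⁸ × 5.75×10^-3 × 2.70×10^12 = 880 W.

Q ≈ 880 W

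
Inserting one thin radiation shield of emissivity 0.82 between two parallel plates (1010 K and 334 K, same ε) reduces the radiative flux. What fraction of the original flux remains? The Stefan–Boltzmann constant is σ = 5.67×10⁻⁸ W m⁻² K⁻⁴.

With N identical shields there are N+1 = 2 gaps in series, each with the same radiative resistance, so the flux falls to 1/(N+1) of its unshielded value.

ratio ≈ 0.500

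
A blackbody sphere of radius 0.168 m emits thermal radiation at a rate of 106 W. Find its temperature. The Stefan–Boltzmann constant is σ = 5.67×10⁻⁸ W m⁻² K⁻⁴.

T ≈ 269 K

A = 4πr² = 4π × (0.168)² = 0.355 m².
From P = σAT⁴, T = (P / σA)^(1/4) = (106 / (5.67×10⁻⁸ × 0.355))^(1/4).
T = (5.27×10^9)^(1/4) = 269 K.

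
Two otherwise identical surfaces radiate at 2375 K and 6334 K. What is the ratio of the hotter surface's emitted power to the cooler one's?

ratio ≈ 50.6

P ∝ T⁴, so the ratio is (6334/2375)⁴ = (2.667)⁴ = 50.6.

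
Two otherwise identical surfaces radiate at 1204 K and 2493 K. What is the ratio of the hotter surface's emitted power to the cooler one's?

ratio ≈ 18.4

P ∝ T⁴, so the ratio is (2493/1204)⁴ = (2.071)⁴ = 18.4.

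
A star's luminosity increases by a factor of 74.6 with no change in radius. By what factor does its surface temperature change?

factor ≈ 2.94

P ∝ T⁴ ⇒ T ∝ P^(1/4), so T scales by (74.6)^(1/4) = 2.94.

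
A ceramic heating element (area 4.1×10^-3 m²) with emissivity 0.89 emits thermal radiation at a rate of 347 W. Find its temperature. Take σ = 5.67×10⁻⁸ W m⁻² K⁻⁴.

From P = εσAT⁴, T = (P / εσA)^(1/4) = (347 / (0.89 × 5.67×10⁻⁸ × 4.10×10^-3))^(1/4).
T = (1.68×10^12)^(1/4) = 1140 K.

T ≈ 1140 K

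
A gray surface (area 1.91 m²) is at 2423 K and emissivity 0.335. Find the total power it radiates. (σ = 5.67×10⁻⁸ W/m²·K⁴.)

P ≈ 1.25×10^6 W

Stefan–Boltzmann: P = εσAT⁴ = 0.335 × 5.67×10⁻⁸ × 1.91 × (2423)⁴ = 0.335 × 5.67×10⁻⁸ × 1.91 × 3.45×10^13.
P = 1.25×10^6 W.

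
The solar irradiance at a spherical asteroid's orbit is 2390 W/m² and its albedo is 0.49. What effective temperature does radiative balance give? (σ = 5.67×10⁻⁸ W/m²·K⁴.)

Power absorbed = (1−a)S·πR²; power emitted = 4πR²σT⁴. Equating and cancelling πR²:
T = ((1−a)S / 4σ)^(1/4) = (1220 / (4 × 5.67×10⁻⁸))^(1/4) = (5.37×10^9)^(1/4).
T = 271 K.

T ≈ 271 K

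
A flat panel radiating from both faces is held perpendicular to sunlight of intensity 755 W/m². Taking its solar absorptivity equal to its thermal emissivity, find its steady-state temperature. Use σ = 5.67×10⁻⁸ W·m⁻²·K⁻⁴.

Absorbed flux αS = emitted flux 2εσT⁴ per unit area; with α = ε this gives T = (S/2σ)^(1/4).
T = (755 / (2 × 5.67×10⁻⁸))^(1/4) = (6.66×10^9)^(1/4).
T = 286 K.

T ≈ 286 K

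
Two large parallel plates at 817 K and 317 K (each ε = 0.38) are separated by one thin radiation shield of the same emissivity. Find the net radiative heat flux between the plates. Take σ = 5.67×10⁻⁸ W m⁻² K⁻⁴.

q ≈ 2900 W/m²

Each of the 2 gaps contributes resistance (2/ε − 1) = 2/0.38 − 1 = 4.263; total = 8.526.
q = σ(T₁⁴ − T₂⁴) / 8.526 = 5.67×10⁻⁸ × 4.35×10^11 / 8.526 = 2900 W/m².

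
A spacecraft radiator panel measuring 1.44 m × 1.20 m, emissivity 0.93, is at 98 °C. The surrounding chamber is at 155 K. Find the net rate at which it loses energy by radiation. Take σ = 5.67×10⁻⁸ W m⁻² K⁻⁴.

A = 1.44 × 1.20 = 1.73 m².
Convert: 98 °C = 371 K.
Q = εσA(T⁴ − T_s⁴). T⁴ − T_s⁴ = (371)⁴ − (155)⁴ = 1.89×10^10 − 5.77×10^8 = 1.84×10^10 K⁴.
Q = 0.93 × 5.67×10⁻⁸ × 1.73 × 1.84×10^10 = 1670 W.

Q ≈ 1670 W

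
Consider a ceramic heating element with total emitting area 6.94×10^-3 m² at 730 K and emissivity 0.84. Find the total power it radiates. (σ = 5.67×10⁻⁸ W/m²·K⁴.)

P = εσAT⁴ = 0.84 × 5.67×10⁻⁸ × 6.94×10^-3 × (730)⁴ = 0.84 × 5.67×10⁻⁸ × 6.94×10^-3 × 2.84×10^11.
P = 93.9 W.

P ≈ 93.9 W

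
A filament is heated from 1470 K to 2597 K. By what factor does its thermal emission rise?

ratio ≈ 9.74

P ∝ T⁴, so the ratio is (2597/1470)⁴ = (1.767)⁴ = 9.74.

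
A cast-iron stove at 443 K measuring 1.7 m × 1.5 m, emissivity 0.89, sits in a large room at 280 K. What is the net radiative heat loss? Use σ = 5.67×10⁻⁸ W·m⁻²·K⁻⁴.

A = 1.7 × 1.5 = 2.55 m².
Q = εσA(T⁴ − T_s⁴). T⁴ − T_s⁴ = (443)⁴ − (280)⁴ = 3.85×10^10 − 6.15×10^9 = 3.24×10^10 K⁴.
Q = 0.89 × 5.67×10⁻⁸ × 2.55 × 3.24×10^10 = 4170 W.

Q ≈ 4170 W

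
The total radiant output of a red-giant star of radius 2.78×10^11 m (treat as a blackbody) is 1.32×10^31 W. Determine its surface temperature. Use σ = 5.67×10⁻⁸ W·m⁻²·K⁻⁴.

T ≈ 3930 K

A = 4πr² = 4π × (2.78×10^11)² = 9.71×10^23 m².
From P = σAT⁴, T = (P / σA)^(1/4) = (1.32×10^31 / (5.67×10⁻⁸ × 9.71×10^23))^(1/4).
T = (2.40×10^14)^(1/4) = 3930 K.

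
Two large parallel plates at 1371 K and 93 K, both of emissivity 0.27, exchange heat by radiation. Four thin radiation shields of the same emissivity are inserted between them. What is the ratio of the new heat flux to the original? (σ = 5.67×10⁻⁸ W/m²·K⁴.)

With N identical shields there are N+1 = 5 gaps in series, each with the same radiative resistance, so the flux falls to 1/(N+1) of its unshielded value.

ratio ≈ 0.200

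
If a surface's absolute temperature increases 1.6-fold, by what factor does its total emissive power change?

P ∝ T⁴, so the power scales as (1.6)⁴ = 6.55.

factor ≈ 6.55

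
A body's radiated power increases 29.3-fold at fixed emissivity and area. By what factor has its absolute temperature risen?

factor ≈ 2.33

P ∝ T⁴ ⇒ T ∝ P^(1/4), so T scales by (29.3)^(1/4) = 2.33.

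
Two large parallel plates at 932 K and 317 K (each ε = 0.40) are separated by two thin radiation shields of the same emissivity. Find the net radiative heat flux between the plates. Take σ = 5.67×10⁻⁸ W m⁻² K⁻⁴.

Each of the 3 gaps contributes resistance (2/ε − 1) = 2/0.40 − 1 = 4.000; total = 12.00.
q = σ(T₁⁴ − T₂⁴) / 12.00 = 5.67×10⁻⁸ × 7.44×10^11 / 12.00 = 3520 W/m².

q ≈ 3520 W/m²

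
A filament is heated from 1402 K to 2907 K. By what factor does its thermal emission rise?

ratio ≈ 18.5

P ∝ T⁴, so the ratio is (2907/1402)⁴ = (2.073)⁴ = 18.5.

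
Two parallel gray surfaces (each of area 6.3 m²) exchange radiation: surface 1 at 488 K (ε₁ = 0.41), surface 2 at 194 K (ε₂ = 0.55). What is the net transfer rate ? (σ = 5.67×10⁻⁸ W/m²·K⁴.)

For two large parallel gray plates, q = σ(T₁⁴ − T₂⁴) / (1/ε₁ + 1/ε₂ − 1).
1/ε₁ + 1/ε₂ − 1 = 1/0.41 + 1/0.55 − 1 = 3.257.
T₁⁴ − T₂⁴ = 5.67×10^10 − 1.42×10^9 = 5.53×10^10 K⁴.
q = 5.67×10⁻⁸ × 5.53×10^10 / 3.257 = 963 W/m².
Q = q·A = 963 × 6.3 = 6060 W.

Q ≈ 6060 W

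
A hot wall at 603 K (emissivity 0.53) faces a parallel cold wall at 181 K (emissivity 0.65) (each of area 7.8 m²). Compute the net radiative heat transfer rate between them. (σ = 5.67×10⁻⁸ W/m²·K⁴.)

For two large parallel gray plates, q = σ(T₁⁴ − T₂⁴) / (1/ε₁ + 1/ε₂ − 1).
1/ε₁ + 1/ε₂ − 1 = 1/0.53 + 1/0.65 − 1 = 2.425.
T₁⁴ − T₂⁴ = 1.32×10^11 − 1.07×10^9 = 1.31×10^11 K⁴.
q = 5.67×10⁻⁸ × 1.31×10^11 / 2.425 = 3070 W/m².
Q = q·A = 3070 × 7.8 = 23900 W.

Q ≈ 23900 W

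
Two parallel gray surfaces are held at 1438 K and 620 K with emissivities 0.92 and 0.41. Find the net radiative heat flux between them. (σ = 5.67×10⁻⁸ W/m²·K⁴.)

For two large parallel gray plates, q = σ(T₁⁴ − T₂⁴) / (1/ε₁ + 1/ε₂ − 1).
1/ε₁ + 1/ε₂ − 1 = 1/0.92 + 1/0.41 − 1 = 2.526.
T₁⁴ − T₂⁴ = 4.28×10^12 − 1.48×10^11 = 4.13×10^12 K⁴.
q = 5.67×10⁻⁸ × 4.13×10^12 / 2.526 = 92700 W/m².

q ≈ 92700 W/m²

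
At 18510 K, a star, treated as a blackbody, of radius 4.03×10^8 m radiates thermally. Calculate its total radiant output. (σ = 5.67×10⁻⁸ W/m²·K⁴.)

P ≈ 1.36×10^28 W

A = 4πr² = 4π × (4.03×10^8)² = 2.04×10^18 m².
P = σAT⁴ = 5.67×10⁻⁸ × 2.04×10^18 × (18510)⁴ = 5.67×10⁻⁸ × 2.04×10^18 × 1.17×10^17.
P = 1.36×10^28 W.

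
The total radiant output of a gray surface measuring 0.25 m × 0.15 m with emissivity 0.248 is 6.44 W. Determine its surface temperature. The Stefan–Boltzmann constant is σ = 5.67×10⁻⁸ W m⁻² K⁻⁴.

T ≈ 332 K

A = 0.25 × 0.15 = 0.0375 m².
From P = εσAT⁴, T = (P / εσA)^(1/4) = (6.44 / (0.248 × 5.67×10⁻⁸ × 0.0375))^(1/4).
T = (1.22×10^10)^(1/4) = 332 K.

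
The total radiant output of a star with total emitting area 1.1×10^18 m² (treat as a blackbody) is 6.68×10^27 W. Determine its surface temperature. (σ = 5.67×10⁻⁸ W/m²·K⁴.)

T ≈ 18100 K

From P = σAT⁴, T = (P / σA)^(1/4) = (6.68×10^27 / (5.67×10⁻⁸ × 1.10×10^18))^(1/4).
T = (1.07×10^17)^(1/4) = 18100 K.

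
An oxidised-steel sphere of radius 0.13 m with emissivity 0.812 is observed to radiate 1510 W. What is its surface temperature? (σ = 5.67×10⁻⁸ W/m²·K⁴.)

A = 4πr² = 4π × (0.13)² = 0.212 m².
From P = εσAT⁴, T = (P / εσA)^(1/4) = (1510 / (0.812 × 5.67×10⁻⁸ × 0.212))^(1/4).
T = (1.54×10^11)^(1/4) = 627 K.

T ≈ 627 K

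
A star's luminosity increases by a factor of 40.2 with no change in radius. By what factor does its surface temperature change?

factor ≈ 2.52

P ∝ T⁴ ⇒ T ∝ P^(1/4), so T scales by (40.2)^(1/4) = 2.52.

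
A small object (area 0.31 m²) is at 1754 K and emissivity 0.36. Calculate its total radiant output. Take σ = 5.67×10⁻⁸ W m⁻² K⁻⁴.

P ≈ 59900 W

Stefan–Boltzmann: P = εσAT⁴ = 0.36 × 5.67×10⁻⁸ × 0.310 × (1754)⁴ = 0.36 × 5.67×10⁻⁸ × 0.310 × 9.46×10^12.
P = 59900 W.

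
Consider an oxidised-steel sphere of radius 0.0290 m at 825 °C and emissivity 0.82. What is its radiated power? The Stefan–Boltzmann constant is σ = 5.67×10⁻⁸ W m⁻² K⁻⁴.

A = 4πr² = 4π × (0.0290)² = 0.0106 m².
825 °C = 1098 K.
Stefan–Boltzmann: P = εσAT⁴ = 0.82 × 5.67×10⁻⁸ × 0.0106 × (1098)⁴ = 0.82 × 5.67×10⁻⁸ × 0.0106 × 1.45×10^12.
P = 714 W.

P ≈ 714 W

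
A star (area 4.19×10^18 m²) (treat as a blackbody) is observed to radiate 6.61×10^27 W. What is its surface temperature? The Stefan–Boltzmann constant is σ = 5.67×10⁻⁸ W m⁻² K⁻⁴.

T ≈ 12900 K

From P = σAT⁴, T = (P / σA)^(1/4) = (6.61×10^27 / (5.67×10⁻⁸ × 4.19×10^18))^(1/4).
T = (2.78×10^16)^(1/4) = 12900 K.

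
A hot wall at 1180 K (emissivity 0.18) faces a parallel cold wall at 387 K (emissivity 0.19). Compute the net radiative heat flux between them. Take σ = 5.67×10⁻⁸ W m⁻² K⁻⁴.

q ≈ 11100 W/m²

For two large parallel gray plates, q = σ(T₁⁴ − T₂⁴) / (1/ε₁ + 1/ε₂ − 1).
1/ε₁ + 1/ε₂ − 1 = 1/0.18 + 1/0.19 − 1 = 9.819.
T₁⁴ − T₂⁴ = 1.94×10^12 − 2.24×10^10 = 1.92×10^12 K⁴.
q = 5.67×10⁻⁸ × 1.92×10^12 / 9.819 = 11100 W/m².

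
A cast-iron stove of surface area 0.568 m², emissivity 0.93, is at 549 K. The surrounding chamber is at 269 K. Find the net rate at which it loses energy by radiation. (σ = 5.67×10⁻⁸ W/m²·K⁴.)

Q = εσA(T⁴ − T_s⁴). T⁴ − T_s⁴ = (549)⁴ − (269)⁴ = 9.08×10^10 − 5.24×10^9 = 8.56×10^10 K⁴.
Q = 0.93 × 5.67×10⁻⁸ × 0.568 × 8.56×10^10 = 2560 W.

Q ≈ 2560 W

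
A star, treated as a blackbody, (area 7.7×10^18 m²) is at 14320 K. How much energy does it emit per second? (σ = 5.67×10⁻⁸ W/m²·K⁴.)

P = σAT⁴ = 5.67×10⁻⁸ × 7.70×10^18 × (14320)⁴ = 5.67×10⁻⁸ × 7.70×10^18 × 4.21×10^16.
P = 1.84×10^28 W.

P ≈ 1.84×10^28 W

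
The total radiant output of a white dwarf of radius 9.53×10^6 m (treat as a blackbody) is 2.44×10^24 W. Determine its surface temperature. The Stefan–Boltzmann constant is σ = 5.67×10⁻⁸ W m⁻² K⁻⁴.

T ≈ 13900 K

A = 4πr² = 4π × (9.53×10^6)² = 1.14×10^15 m².
From P = σAT⁴, T = (P / σA)^(1/4) = (2.44×10^24 / (5.67×10⁻⁸ × 1.14×10^15))^(1/4).
T = (3.77×10^16)^(1/4) = 13900 K.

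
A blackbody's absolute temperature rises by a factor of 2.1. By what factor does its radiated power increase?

factor ≈ 19.4

P ∝ T⁴, so the power scales as (2.1)⁴ = 19.4.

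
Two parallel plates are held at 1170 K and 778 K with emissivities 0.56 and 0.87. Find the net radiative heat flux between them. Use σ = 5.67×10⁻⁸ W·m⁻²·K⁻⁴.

q ≈ 44200 W/m²

For two large parallel gray plates, q = σ(T₁⁴ − T₂⁴) / (1/ε₁ + 1/ε₂ − 1).
1/ε₁ + 1/ε₂ − 1 = 1/0.56 + 1/0.87 − 1 = 1.935.
T₁⁴ − T₂⁴ = 1.87×10^12 − 3.66×10^11 = 1.51×10^12 K⁴.
q = 5.67×10⁻⁸ × 1.51×10^12 / 1.935 = 44200 W/m².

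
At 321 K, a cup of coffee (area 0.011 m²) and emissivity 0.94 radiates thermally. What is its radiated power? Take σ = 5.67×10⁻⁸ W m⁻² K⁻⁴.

P ≈ 6.22 W

Stefan–Boltzmann: P = εσAT⁴ = 0.94 × 5.67×10⁻⁸ × 0.0110 × (321)⁴ = 0.94 × 5.67×10⁻⁸ × 0.0110 × 1.06×10^10.
P = 6.22 W.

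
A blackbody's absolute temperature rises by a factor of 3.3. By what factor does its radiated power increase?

factor ≈ 119

P ∝ T⁴, so the power scales as (3.3)⁴ = 119.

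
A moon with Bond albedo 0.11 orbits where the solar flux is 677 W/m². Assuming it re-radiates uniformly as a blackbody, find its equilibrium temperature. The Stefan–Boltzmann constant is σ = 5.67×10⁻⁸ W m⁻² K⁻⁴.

T ≈ 227 K

Power absorbed = (1−a)S·πR²; power emitted = 4πR²σT⁴. Equating and cancelling πR²:
T = ((1−a)S / 4σ)^(1/4) = (603 / (4 × 5.67×10⁻⁸))^(1/4) = (2.66×10^9)^(1/4).
T = 227 K.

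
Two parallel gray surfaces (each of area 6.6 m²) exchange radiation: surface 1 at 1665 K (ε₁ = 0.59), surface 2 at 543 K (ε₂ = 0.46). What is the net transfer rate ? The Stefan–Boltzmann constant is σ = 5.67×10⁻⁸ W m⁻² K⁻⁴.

Q ≈ 9.91×10^5 W

For two large parallel gray plates, q = σ(T₁⁴ − T₂⁴) / (1/ε₁ + 1/ε₂ − 1).
1/ε₁ + 1/ε₂ − 1 = 1/0.59 + 1/0.46 − 1 = 2.869.
T₁⁴ − T₂⁴ = 7.69×10^12 − 8.69×10^10 = 7.60×10^12 K⁴.
q = 5.67×10⁻⁸ × 7.60×10^12 / 2.869 = 1.50×10^5 W/m².
Q = q·A = 1.50×10^5 × 6.6 = 9.91×10^5 W.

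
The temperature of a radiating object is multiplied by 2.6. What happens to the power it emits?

factor ≈ 45.7

P ∝ T⁴, so the power scales as (2.6)⁴ = 45.7.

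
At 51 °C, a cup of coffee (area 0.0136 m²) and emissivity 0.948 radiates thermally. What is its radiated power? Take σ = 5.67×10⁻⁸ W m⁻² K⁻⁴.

51 °C = 324 K.
Stefan–Boltzmann: P = εσAT⁴ = 0.948 × 5.67×10⁻⁸ × 0.0136 × (324)⁴ = 0.948 × 5.67×10⁻⁸ × 0.0136 × 1.10×10^10.
P = 8.06 W.

P ≈ 8.06 W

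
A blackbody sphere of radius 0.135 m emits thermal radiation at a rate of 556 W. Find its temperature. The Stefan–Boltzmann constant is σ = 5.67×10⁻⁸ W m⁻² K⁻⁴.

A = 4πr² = 4π × (0.135)² = 0.229 m².
From P = σAT⁴, T = (P / σA)^(1/4) = (556 / (5.67×10⁻⁸ × 0.229))^(1/4).
T = (4.28×10^10)^(1/4) = 455 K.

T ≈ 455 K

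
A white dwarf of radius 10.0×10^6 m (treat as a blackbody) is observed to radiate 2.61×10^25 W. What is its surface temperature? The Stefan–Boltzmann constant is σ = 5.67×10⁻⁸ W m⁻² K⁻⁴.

A = 4πr² = 4π × (10.0×10^6)² = 1.26×10^15 m².
From P = σAT⁴, T = (P / σA)^(1/4) = (2.61×10^25 / (5.67×10⁻⁸ × 1.26×10^15))^(1/4).
T = (3.66×10^17)^(1/4) = 24600 K.

T ≈ 24600 K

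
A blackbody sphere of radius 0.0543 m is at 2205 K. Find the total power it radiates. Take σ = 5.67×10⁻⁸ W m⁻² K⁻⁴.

A = 4πr² = 4π × (0.0543)² = 0.0371 m².
P = σAT⁴ = 5.67×10⁻⁸ × 0.0371 × (2205)⁴ = 5.67×10⁻⁸ × 0.0371 × 2.36×10^13.
P = 49700 W.

P ≈ 49700 W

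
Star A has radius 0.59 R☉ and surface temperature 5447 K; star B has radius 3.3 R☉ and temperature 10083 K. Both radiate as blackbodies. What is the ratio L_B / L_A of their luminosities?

L_B/L_A ≈ 367

L = 4πR²σT⁴ ∝ R²T⁴, so L_B/L_A = (3.3/0.59)² × (10083/5447)⁴ = 31.3 × 11.7 = 367.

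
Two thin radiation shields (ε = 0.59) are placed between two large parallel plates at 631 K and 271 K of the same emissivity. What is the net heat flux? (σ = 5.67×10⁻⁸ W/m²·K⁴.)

q ≈ 1210 W/m²

Each of the 3 gaps contributes resistance (2/ε − 1) = 2/0.59 − 1 = 2.390; total = 7.169.
q = σ(T₁⁴ − T₂⁴) / 7.169 = 5.67×10⁻⁸ × 1.53×10^11 / 7.169 = 1210 W/m².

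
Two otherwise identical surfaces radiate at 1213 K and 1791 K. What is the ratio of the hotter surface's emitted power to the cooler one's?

P ∝ T⁴, so the ratio is (1791/1213)⁴ = (1.477)⁴ = 4.75.

ratio ≈ 4.75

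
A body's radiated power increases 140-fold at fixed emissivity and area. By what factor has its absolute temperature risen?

P ∝ T⁴ ⇒ T ∝ P^(1/4), so T scales by (140)^(1/4) = 3.44.

factor ≈ 3.44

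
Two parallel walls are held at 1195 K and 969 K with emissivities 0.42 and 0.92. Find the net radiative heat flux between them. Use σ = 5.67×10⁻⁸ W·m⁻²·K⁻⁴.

q ≈ 26600 W/m²

For two large parallel gray plates, q = σ(T₁⁴ − T₂⁴) / (1/ε₁ + 1/ε₂ − 1).
1/ε₁ + 1/ε₂ − 1 = 1/0.42 + 1/0.92 − 1 = 2.468.
T₁⁴ − T₂⁴ = 2.04×10^12 − 8.82×10^11 = 1.16×10^12 K⁴.
q = 5.67×10⁻⁸ × 1.16×10^12 / 2.468 = 26600 W/m².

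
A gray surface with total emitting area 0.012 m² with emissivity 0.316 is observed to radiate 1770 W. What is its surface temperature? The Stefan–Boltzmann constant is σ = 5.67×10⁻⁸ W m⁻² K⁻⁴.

From P = εσAT⁴, T = (P / εσA)^(1/4) = (1770 / (0.316 × 5.67×10⁻⁸ × 0.0120))^(1/4).
T = (8.23×10^12)^(1/4) = 1690 K.

T ≈ 1690 K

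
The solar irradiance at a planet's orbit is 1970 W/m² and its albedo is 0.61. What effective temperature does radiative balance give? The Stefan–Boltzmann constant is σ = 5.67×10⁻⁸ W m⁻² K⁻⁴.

T ≈ 241 K

Power absorbed = (1−a)S·πR²; power emitted = 4πR²σT⁴. Equating and cancelling πR²:
T = ((1−a)S / 4σ)^(1/4) = (768 / (4 × 5.67×10⁻⁸))^(1/4) = (3.39×10^9)^(1/4).
T = 241 K.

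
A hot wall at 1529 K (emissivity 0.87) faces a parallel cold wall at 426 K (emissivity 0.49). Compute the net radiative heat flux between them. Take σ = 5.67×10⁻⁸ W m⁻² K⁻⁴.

For two large parallel gray plates, q = σ(T₁⁴ − T₂⁴) / (1/ε₁ + 1/ε₂ − 1).
1/ε₁ + 1/ε₂ − 1 = 1/0.87 + 1/0.49 − 1 = 2.190.
T₁⁴ − T₂⁴ = 5.47×10^12 − 3.29×10^10 = 5.43×10^12 K⁴.
q = 5.67×10⁻⁸ × 5.43×10^12 / 2.190 = 1.41×10^5 W/m².

q ≈ 1.41×10^5 W/m²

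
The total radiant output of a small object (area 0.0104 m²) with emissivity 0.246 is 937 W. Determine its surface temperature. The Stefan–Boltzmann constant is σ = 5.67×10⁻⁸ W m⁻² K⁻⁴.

From P = εσAT⁴, T = (P / εσA)^(1/4) = (937 / (0.246 × 5.67×10⁻⁸ × 0.0104))^(1/4).
T = (6.46×10^12)^(1/4) = 1590 K.

T ≈ 1590 K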